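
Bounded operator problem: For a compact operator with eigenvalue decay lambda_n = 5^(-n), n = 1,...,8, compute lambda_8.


The eigenvalue formula gives lambda_8 = 1/5^8
= 1/390625
= 2.5600e-06

2.5600e-06


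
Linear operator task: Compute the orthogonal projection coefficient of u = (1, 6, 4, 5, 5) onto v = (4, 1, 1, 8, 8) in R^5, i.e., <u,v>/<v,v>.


Computing <u,v> = 1*4 + 6*1 + 4*1 + 5*8 + 5*8 = 94
Computing <v,v> = 4^2 + 1^2 + 1^2 + 8^2 + 8^2 = 146
Projection coefficient = 94/146 = 0.6438

0.6438


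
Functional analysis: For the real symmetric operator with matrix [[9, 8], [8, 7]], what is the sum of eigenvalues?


For a self-adjoint (symmetric) matrix, the eigenvalues are real.
The sum of eigenvalues equals the trace of the matrix.
trace = 9 + 7 = 16

16


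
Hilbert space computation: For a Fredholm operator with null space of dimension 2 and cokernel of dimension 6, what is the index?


The Fredholm index is defined as ind(T) = dim(ker T) - dim(coker T)
= 2 - 6
= -4

-4


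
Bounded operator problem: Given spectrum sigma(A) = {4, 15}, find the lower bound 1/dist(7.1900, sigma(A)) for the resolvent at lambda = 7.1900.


dist(7.1900, {4, 15}) = min(|7.1900 - 4|, |7.1900 - 15|)
= min(3.1900, 7.8100) = 3.1900
Resolvent bound = 1/3.1900 = 0.3135

0.3135


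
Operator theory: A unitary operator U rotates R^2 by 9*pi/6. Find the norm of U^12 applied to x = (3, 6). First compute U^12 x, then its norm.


U is a rotation by theta = 9*pi/6
U^12 = rotation by 12*theta = 108*pi/6 = 0*pi/6 (mod 2*pi)
cos(0*pi/6) = 1.0000, sin(0*pi/6) = 0.0000
U^12 x = (1.0000 * 3 - 0.0000 * 6, 0.0000 * 3 + 1.0000 * 6)
= (3.0000, 6.0000)
||U^12 x|| = sqrt(3.0000^2 + 6.0000^2) = sqrt(45.0000) = 6.7082

6.7082


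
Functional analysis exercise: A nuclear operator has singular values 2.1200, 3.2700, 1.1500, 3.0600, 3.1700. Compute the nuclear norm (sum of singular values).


The nuclear norm is the sum of all singular values.
||T||_1 = 2.1200 + 3.2700 + 1.1500 + 3.0600 + 3.1700
= 12.7700

12.7700


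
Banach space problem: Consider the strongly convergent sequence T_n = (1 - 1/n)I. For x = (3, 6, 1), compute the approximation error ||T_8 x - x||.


T_8 x - x = (1 - 1/8)x - x = -x/8
||x|| = sqrt(46) = 6.7823
||T_8 x - x|| = ||x||/8 = 6.7823/8 = 0.8478

0.8478


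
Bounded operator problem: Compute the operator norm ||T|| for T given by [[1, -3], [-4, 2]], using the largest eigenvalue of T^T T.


A^T A = [[17, -11], [-11, 13]]
trace(A^T A) = 30, det(A^T A) = 100
discriminant = 30^2 - 4*100 = 500
Largest eigenvalue of A^T A = (trace + sqrt(disc))/2 = 26.1803
||T|| = sqrt(26.1803) = 5.1167

5.1167


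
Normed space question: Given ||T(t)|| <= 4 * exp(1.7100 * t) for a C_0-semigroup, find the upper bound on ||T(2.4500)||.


||T(2.4500)|| <= 4 * exp(1.7100 * 2.4500)
= 4 * exp(4.1895)
= 4 * 65.9898
= 263.9592

263.9592


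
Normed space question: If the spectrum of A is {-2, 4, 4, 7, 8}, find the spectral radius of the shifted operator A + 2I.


Spectrum of A + 2I = {0, 6, 6, 9, 10}
Spectral radius = max |lambda| over the shifted spectrum
= max(0, 6, 6, 9, 10) = 10

10


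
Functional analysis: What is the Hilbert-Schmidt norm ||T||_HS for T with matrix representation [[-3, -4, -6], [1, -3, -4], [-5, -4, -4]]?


The Hilbert-Schmidt norm is sqrt(sum of squares of all entries).
Sum of squares = (-3)^2 + (-4)^2 + (-6)^2 + 1^2 + (-3)^2 + (-4)^2 + (-5)^2 + (-4)^2 + (-4)^2
= 9 + 16 + 36 + 1 + 9 + 16 + 25 + 16 + 16 = 144
||T||_HS = sqrt(144) = 12.0000

12.0000


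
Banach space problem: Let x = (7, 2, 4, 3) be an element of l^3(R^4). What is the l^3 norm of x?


The l^3 norm = (sum |x_i|^3)^(1/3)
Sum of 3th powers = 343 + 8 + 64 + 27 = 442
||x||_3 = (442)^(1/3) = 7.6174

7.6174


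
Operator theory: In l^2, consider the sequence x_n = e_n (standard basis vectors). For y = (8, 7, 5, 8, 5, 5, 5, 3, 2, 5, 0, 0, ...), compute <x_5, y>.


x_5 = e_5 is the standard basis vector with 1 in position 5.
<x_5, y> = y_5 = 5
As n -> infinity, <x_n, y> -> 0, confirming weak convergence of (x_n) to 0.

5


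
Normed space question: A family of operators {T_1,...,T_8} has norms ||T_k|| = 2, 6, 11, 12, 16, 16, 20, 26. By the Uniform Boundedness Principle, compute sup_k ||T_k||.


By the Uniform Boundedness Principle, the supremum of norms is finite.
sup_k ||T_k|| = max(2, 6, 11, 12, 16, 16, 20, 26) = 26

26


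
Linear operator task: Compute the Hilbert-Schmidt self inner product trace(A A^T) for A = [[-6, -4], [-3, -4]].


trace(A * A^T) = sum of squares of all entries
= (-6)^2 + (-4)^2 + (-3)^2 + (-4)^2
= 36 + 16 + 9 + 16
= 77

77


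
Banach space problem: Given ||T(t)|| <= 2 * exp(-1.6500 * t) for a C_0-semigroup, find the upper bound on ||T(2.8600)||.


||T(2.8600)|| <= 2 * exp(-1.6500 * 2.8600)
= 2 * exp(-4.7190)
= 2 * 0.0089
= 0.0178

0.0178


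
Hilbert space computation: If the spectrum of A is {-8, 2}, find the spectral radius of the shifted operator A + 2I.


Spectrum of A + 2I = {-6, 4}
Spectral radius = max |lambda| over the shifted spectrum
= max(6, 4) = 6

6


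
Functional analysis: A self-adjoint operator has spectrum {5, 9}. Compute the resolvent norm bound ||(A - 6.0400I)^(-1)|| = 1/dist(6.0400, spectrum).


dist(6.0400, {5, 9}) = min(|6.0400 - 5|, |6.0400 - 9|)
= min(1.0400, 2.9600) = 1.0400
Resolvent bound = 1/1.0400 = 0.9615

0.9615


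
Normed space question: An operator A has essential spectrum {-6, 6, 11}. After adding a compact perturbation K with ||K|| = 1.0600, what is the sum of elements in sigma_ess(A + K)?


By Weyl's theorem, the essential spectrum is invariant under compact perturbations.
sigma_ess(A + K) = sigma_ess(A) = {-6, 6, 11}
Sum = -6 + 6 + 11 = 11

11


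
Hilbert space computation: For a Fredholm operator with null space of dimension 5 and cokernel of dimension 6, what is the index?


The Fredholm index is defined as ind(T) = dim(ker T) - dim(coker T)
= 5 - 6
= -1

-1


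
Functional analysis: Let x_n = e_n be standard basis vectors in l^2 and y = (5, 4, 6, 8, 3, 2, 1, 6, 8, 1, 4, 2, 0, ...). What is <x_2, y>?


x_2 = e_2 is the standard basis vector with 1 in position 2.
<x_2, y> = y_2 = 4
As n -> infinity, <x_n, y> -> 0, confirming weak convergence of (x_n) to 0.

4


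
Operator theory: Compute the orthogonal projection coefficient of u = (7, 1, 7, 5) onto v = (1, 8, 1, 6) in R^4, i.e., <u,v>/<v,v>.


Computing <u,v> = 7*1 + 1*8 + 7*1 + 5*6 = 52
Computing <v,v> = 1^2 + 8^2 + 1^2 + 6^2 = 102
Projection coefficient = 52/102 = 0.5098

0.5098


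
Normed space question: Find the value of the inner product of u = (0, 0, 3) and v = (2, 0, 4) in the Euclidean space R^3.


Computing the standard inner product <u, v> = sum u_i * v_i
= 0*2 + 0*0 + 3*4
= 0 + 0 + 12
= 12

12


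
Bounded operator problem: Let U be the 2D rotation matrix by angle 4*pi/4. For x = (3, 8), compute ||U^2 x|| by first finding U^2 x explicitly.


U is a rotation by theta = 4*pi/4
U^2 = rotation by 2*theta = 8*pi/4 = 0*pi/4 (mod 2*pi)
cos(0*pi/4) = 1.0000, sin(0*pi/4) = 0.0000
U^2 x = (1.0000 * 3 - 0.0000 * 8, 0.0000 * 3 + 1.0000 * 8)
= (3.0000, 8.0000)
||U^2 x|| = sqrt(3.0000^2 + 8.0000^2) = sqrt(73.0000) = 8.5440

8.5440


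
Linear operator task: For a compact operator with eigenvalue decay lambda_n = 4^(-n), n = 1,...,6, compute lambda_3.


The eigenvalue formula gives lambda_3 = 1/4^3
= 1/64
= 0.0156

0.0156


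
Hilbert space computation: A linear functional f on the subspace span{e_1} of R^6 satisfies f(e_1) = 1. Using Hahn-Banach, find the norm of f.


The norm of f is given by ||f|| = sup_{||x||=1} |f(x)|.
On span{e_1}, ||e_1|| = 1, so ||f|| = |f(e_1)| / ||e_1||
= |1| / 1 = 1.0000

1.0000


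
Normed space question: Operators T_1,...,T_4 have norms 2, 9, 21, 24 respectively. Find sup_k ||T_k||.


By the Uniform Boundedness Principle, the supremum of norms is finite.
sup_k ||T_k|| = max(2, 9, 21, 24) = 24

24


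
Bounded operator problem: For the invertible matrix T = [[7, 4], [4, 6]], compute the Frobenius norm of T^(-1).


det(T) = 7*6 - 4*4 = 26
T^(-1) = (1/26) * [[6, -4], [-4, 7]] = [[0.2308, -0.1538], [-0.1538, 0.2692]]
||T^(-1)||_F^2 = 0.2308^2 + (-0.1538)^2 + (-0.1538)^2 + 0.2692^2 = 0.1731
||T^(-1)||_F = sqrt(0.1731) = 0.4160

0.4160


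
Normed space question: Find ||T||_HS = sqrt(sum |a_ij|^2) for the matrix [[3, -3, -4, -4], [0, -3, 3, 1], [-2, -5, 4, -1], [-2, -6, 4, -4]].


The Hilbert-Schmidt norm is sqrt(sum of squares of all entries).
Sum of squares = 3^2 + (-3)^2 + (-4)^2 + (-4)^2 + 0^2 + (-3)^2 + 3^2 + 1^2 + (-2)^2 + (-5)^2 + 4^2 + (-1)^2 + (-2)^2 + (-6)^2 + 4^2 + (-4)^2
= 9 + 9 + 16 + 16 + 0 + 9 + 9 + 1 + 4 + 25 + 16 + 1 + 4 + 36 + 16 + 16 = 187
||T||_HS = sqrt(187) = 13.6748

13.6748


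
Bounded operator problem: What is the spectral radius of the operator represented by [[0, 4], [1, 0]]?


For a 2x2 matrix, eigenvalues satisfy lambda^2 - (trace)*lambda + det = 0
trace = 0 + 0 = 0
det = 0*0 - 4*1 = -4
discriminant = 0^2 - 4*(-4) = 16
spectral radius = max |eigenvalue| = 2.0000

2.0000


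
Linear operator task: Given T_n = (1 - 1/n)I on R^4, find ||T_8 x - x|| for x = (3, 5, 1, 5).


T_8 x - x = (1 - 1/8)x - x = -x/8
||x|| = sqrt(60) = 7.7460
||T_8 x - x|| = ||x||/8 = 7.7460/8 = 0.9682

0.9682


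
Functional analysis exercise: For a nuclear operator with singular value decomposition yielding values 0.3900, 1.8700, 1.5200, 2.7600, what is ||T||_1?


The nuclear norm is the sum of all singular values.
||T||_1 = 0.3900 + 1.8700 + 1.5200 + 2.7600
= 6.5400

6.5400


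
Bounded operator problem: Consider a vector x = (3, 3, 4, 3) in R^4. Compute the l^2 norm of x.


The l^2 norm = (sum |x_i|^2)^(1/2)
Sum of 2th powers = 9 + 9 + 16 + 9 = 43
||x||_2 = (43)^(1/2) = 6.5574

6.5574


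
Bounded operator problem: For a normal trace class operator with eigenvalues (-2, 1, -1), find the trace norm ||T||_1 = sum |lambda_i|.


For a normal operator, singular values equal |eigenvalues|.
Trace norm = sum |lambda_i| = 2 + 1 + 1
= 4

4


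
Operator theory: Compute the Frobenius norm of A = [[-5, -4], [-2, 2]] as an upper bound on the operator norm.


||A||_F^2 = sum a_ij^2
= (-5)^2 + (-4)^2 + (-2)^2 + 2^2
= 25 + 16 + 4 + 4 = 49
||A||_F = sqrt(49) = 7.0000

7.0000


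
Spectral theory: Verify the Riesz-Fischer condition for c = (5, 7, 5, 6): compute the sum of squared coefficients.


sum |c_n|^2 = 5^2 + 7^2 + 5^2 + 6^2
= 25 + 49 + 25 + 36
= 135

135


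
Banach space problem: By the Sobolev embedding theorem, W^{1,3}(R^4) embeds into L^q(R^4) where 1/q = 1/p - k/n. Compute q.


Using the Sobolev embedding formula: 1/q = 1/p - k/n
1/q = 1/3 - 1/4 = 1/12
q = 1/(1/12) = 12

12.0000


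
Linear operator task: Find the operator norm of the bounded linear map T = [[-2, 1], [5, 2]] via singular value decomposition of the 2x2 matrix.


A^T A = [[29, 8], [8, 5]]
trace(A^T A) = 34, det(A^T A) = 81
discriminant = 34^2 - 4*81 = 832
Largest eigenvalue of A^T A = (trace + sqrt(disc))/2 = 31.4222
||T|| = sqrt(31.4222) = 5.6056

5.6056


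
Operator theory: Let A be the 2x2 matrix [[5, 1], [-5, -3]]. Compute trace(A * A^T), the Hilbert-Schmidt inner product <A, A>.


trace(A * A^T) = sum of squares of all entries
= 5^2 + 1^2 + (-5)^2 + (-3)^2
= 25 + 1 + 25 + 9
= 60

60


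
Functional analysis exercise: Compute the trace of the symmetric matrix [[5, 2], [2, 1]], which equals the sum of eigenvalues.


For a self-adjoint (symmetric) matrix, the eigenvalues are real.
The sum of eigenvalues equals the trace of the matrix.
trace = 5 + 1 = 6

6


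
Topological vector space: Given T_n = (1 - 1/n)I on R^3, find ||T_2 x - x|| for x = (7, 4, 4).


T_2 x - x = (1 - 1/2)x - x = -x/2
||x|| = sqrt(81) = 9.0000
||T_2 x - x|| = ||x||/2 = 9.0000/2 = 4.5000

4.5000


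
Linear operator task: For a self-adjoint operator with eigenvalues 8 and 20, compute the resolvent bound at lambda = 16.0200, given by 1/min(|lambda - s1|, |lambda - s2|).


dist(16.0200, {8, 20}) = min(|16.0200 - 8|, |16.0200 - 20|)
= min(8.0200, 3.9800) = 3.9800
Resolvent bound = 1/3.9800 = 0.2513

0.2513


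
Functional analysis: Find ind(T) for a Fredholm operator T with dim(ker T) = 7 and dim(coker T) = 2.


The Fredholm index is defined as ind(T) = dim(ker T) - dim(coker T)
= 7 - 2
= 5

5


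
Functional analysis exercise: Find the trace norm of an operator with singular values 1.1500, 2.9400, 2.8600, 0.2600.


The nuclear norm is the sum of all singular values.
||T||_1 = 1.1500 + 2.9400 + 2.8600 + 0.2600
= 7.2100

7.2100


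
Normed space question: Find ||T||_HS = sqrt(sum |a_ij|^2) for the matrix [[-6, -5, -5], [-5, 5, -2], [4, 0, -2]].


The Hilbert-Schmidt norm is sqrt(sum of squares of all entries).
Sum of squares = (-6)^2 + (-5)^2 + (-5)^2 + (-5)^2 + 5^2 + (-2)^2 + 4^2 + 0^2 + (-2)^2
= 36 + 25 + 25 + 25 + 25 + 4 + 16 + 0 + 4 = 160
||T||_HS = sqrt(160) = 12.6491

12.6491


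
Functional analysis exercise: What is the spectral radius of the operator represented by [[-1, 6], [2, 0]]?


For a 2x2 matrix, eigenvalues satisfy lambda^2 - (trace)*lambda + det = 0
trace = -1 + 0 = -1
det = -1*0 - 6*2 = -12
discriminant = (-1)^2 - 4*(-12) = 49
spectral radius = max |eigenvalue| = 4.0000

4.0000


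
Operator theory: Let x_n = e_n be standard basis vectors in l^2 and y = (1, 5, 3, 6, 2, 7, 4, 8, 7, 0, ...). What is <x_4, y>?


x_4 = e_4 is the standard basis vector with 1 in position 4.
<x_4, y> = y_4 = 6
As n -> infinity, <x_n, y> -> 0, confirming weak convergence of (x_n) to 0.

6


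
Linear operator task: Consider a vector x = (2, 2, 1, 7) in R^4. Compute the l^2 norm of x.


The l^2 norm = (sum |x_i|^2)^(1/2)
Sum of 2th powers = 4 + 4 + 1 + 49 = 58
||x||_2 = (58)^(1/2) = 7.6158

7.6158


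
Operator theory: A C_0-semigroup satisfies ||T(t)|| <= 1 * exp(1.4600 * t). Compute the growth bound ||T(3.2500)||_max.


||T(3.2500)|| <= 1 * exp(1.4600 * 3.2500)
= 1 * exp(4.7450)
= 1 * 115.0078
= 115.0078

115.0078


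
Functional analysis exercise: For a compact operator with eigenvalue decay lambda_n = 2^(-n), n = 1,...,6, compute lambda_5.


The eigenvalue formula gives lambda_5 = 1/2^5
= 1/32
= 0.0312

0.0312


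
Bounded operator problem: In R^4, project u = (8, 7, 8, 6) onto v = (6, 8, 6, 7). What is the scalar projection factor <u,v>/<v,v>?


Computing <u,v> = 8*6 + 7*8 + 8*6 + 6*7 = 194
Computing <v,v> = 6^2 + 8^2 + 6^2 + 7^2 = 185
Projection coefficient = 194/185 = 1.0486

1.0486


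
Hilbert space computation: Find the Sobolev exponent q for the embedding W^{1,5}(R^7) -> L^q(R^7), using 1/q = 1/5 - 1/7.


Using the Sobolev embedding formula: 1/q = 1/p - k/n
1/q = 1/5 - 1/7 = 2/35
q = 1/(2/35) = 35/2 = 17.5000

17.5000


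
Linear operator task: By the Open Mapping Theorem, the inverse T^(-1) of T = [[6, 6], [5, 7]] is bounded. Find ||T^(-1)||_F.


det(T) = 6*7 - 6*5 = 12
T^(-1) = (1/12) * [[7, -6], [-5, 6]] = [[0.5833, -0.5000], [-0.4167, 0.5000]]
||T^(-1)||_F^2 = 0.5833^2 + (-0.5000)^2 + (-0.4167)^2 + 0.5000^2 = 1.0139
||T^(-1)||_F = sqrt(1.0139) = 1.0069

1.0069


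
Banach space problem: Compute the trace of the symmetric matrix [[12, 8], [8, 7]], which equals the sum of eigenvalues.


For a self-adjoint (symmetric) matrix, the eigenvalues are real.
The sum of eigenvalues equals the trace of the matrix.
trace = 12 + 7 = 19

19


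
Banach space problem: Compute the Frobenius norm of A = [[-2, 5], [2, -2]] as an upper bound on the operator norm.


||A||_F^2 = sum a_ij^2
= (-2)^2 + 5^2 + 2^2 + (-2)^2
= 4 + 25 + 4 + 4 = 37
||A||_F = sqrt(37) = 6.0828

6.0828


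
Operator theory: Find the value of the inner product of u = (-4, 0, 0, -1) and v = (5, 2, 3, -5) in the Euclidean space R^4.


Computing the standard inner product <u, v> = sum u_i * v_i
= -4*5 + 0*2 + 0*3 + -1*-5
= -20 + 0 + 0 + 5
= -15

-15


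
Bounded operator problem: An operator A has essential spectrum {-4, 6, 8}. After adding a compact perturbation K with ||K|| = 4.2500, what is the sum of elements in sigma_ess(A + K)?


By Weyl's theorem, the essential spectrum is invariant under compact perturbations.
sigma_ess(A + K) = sigma_ess(A) = {-4, 6, 8}
Sum = -4 + 6 + 8 = 10

10


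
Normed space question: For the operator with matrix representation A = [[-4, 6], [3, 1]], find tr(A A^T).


trace(A * A^T) = sum of squares of all entries
= (-4)^2 + 6^2 + 3^2 + 1^2
= 16 + 36 + 9 + 1
= 62

62


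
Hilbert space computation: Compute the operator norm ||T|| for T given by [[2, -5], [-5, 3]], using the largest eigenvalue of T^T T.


A^T A = [[29, -25], [-25, 34]]
trace(A^T A) = 63, det(A^T A) = 361
discriminant = 63^2 - 4*361 = 2525
Largest eigenvalue of A^T A = (trace + sqrt(disc))/2 = 56.6247
||T|| = sqrt(56.6247) = 7.5249

7.5249


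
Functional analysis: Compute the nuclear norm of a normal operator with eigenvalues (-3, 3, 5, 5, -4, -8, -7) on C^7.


For a normal operator, singular values equal |eigenvalues|.
Trace norm = sum |lambda_i| = 3 + 3 + 5 + 5 + 4 + 8 + 7
= 35

35


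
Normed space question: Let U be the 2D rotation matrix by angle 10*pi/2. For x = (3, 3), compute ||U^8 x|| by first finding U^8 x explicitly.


U is a rotation by theta = 10*pi/2
U^8 = rotation by 8*theta = 80*pi/2 = 0*pi/2 (mod 2*pi)
cos(0*pi/2) = 1.0000, sin(0*pi/2) = 0.0000
U^8 x = (1.0000 * 3 - 0.0000 * 3, 0.0000 * 3 + 1.0000 * 3)
= (3.0000, 3.0000)
||U^8 x|| = sqrt(3.0000^2 + 3.0000^2) = sqrt(18.0000) = 4.2426

4.2426


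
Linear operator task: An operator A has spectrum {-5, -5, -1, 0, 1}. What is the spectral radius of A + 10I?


Spectrum of A + 10I = {5, 5, 9, 10, 11}
Spectral radius = max |lambda| over the shifted spectrum
= max(5, 5, 9, 10, 11) = 11

11


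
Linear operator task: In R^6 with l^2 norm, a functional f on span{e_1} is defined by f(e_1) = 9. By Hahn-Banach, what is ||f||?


The norm of f is given by ||f|| = sup_{||x||=1} |f(x)|.
On span{e_1}, ||e_1|| = 1, so ||f|| = |f(e_1)| / ||e_1||
= |9| / 1 = 9.0000

9.0000


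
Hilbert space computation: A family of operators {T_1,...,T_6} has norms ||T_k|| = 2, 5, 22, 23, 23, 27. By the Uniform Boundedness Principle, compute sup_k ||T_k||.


By the Uniform Boundedness Principle, the supremum of norms is finite.
sup_k ||T_k|| = max(2, 5, 22, 23, 23, 27) = 27

27


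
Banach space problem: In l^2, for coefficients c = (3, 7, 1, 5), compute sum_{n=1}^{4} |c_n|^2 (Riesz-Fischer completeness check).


sum |c_n|^2 = 3^2 + 7^2 + 1^2 + 5^2
= 9 + 49 + 1 + 25
= 84

84


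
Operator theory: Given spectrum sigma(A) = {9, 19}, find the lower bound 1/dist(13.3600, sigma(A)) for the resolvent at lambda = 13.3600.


dist(13.3600, {9, 19}) = min(|13.3600 - 9|, |13.3600 - 19|)
= min(4.3600, 5.6400) = 4.3600
Resolvent bound = 1/4.3600 = 0.2294

0.2294


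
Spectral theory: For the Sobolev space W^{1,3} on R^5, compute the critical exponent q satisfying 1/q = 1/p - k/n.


Using the Sobolev embedding formula: 1/q = 1/p - k/n
1/q = 1/3 - 1/5 = 2/15
q = 1/(2/15) = 15/2 = 7.5000

7.5000


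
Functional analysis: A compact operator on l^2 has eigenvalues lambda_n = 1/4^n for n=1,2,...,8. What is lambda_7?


The eigenvalue formula gives lambda_7 = 1/4^7
= 1/16384
= 6.1035e-05

6.1035e-05


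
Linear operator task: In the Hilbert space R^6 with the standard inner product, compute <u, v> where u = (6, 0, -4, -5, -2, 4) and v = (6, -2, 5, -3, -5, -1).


Computing the standard inner product <u, v> = sum u_i * v_i
= 6*6 + 0*-2 + -4*5 + -5*-3 + -2*-5 + 4*-1
= 36 + 0 + -20 + 15 + 10 + -4
= 37

37


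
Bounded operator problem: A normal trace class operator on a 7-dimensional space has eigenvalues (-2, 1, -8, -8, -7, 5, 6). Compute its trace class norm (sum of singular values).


For a normal operator, singular values equal |eigenvalues|.
Trace norm = sum |lambda_i| = 2 + 1 + 8 + 8 + 7 + 5 + 6
= 37

37


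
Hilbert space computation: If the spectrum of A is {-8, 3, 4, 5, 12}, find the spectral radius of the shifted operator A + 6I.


Spectrum of A + 6I = {-2, 9, 10, 11, 18}
Spectral radius = max |lambda| over the shifted spectrum
= max(2, 9, 10, 11, 18) = 18

18


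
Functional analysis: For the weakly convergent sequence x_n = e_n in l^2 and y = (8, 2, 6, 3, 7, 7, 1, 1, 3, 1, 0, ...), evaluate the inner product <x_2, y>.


x_2 = e_2 is the standard basis vector with 1 in position 2.
<x_2, y> = y_2 = 2
As n -> infinity, <x_n, y> -> 0, confirming weak convergence of (x_n) to 0.

2


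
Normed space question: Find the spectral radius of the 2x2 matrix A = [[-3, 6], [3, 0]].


For a 2x2 matrix, eigenvalues satisfy lambda^2 - (trace)*lambda + det = 0
trace = -3 + 0 = -3
det = -3*0 - 6*3 = -18
discriminant = (-3)^2 - 4*(-18) = 81
spectral radius = max |eigenvalue| = 6.0000

6.0000


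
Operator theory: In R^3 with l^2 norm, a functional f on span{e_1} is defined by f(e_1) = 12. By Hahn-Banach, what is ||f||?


The norm of f is given by ||f|| = sup_{||x||=1} |f(x)|.
On span{e_1}, ||e_1|| = 1, so ||f|| = |f(e_1)| / ||e_1||
= |12| / 1 = 12.0000

12.0000


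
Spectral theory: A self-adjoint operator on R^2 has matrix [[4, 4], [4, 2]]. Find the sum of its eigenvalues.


For a self-adjoint (symmetric) matrix, the eigenvalues are real.
The sum of eigenvalues equals the trace of the matrix.
trace = 4 + 2 = 6

6


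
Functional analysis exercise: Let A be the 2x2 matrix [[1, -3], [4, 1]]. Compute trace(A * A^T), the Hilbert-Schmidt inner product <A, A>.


trace(A * A^T) = sum of squares of all entries
= 1^2 + (-3)^2 + 4^2 + 1^2
= 1 + 9 + 16 + 1
= 27

27


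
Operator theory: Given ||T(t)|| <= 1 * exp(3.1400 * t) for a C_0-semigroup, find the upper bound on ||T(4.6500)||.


||T(4.6500)|| <= 1 * exp(3.1400 * 4.6500)
= 1 * exp(14.6010)
= 1 * 2.1935e+06
= 2.1935e+06

2.1935e+06


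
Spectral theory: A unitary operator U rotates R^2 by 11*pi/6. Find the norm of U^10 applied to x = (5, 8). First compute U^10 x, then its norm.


U is a rotation by theta = 11*pi/6
U^10 = rotation by 10*theta = 110*pi/6 = 2*pi/6 (mod 2*pi)
cos(2*pi/6) = 0.5000, sin(2*pi/6) = 0.8660
U^10 x = (0.5000 * 5 - 0.8660 * 8, 0.8660 * 5 + 0.5000 * 8)
= (-4.4282, 8.3301)
||U^10 x|| = sqrt((-4.4282)^2 + 8.3301^2) = sqrt(89.0000) = 9.4340

9.4340


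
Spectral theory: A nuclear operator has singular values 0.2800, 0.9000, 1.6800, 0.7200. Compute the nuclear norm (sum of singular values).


The nuclear norm is the sum of all singular values.
||T||_1 = 0.2800 + 0.9000 + 1.6800 + 0.7200
= 3.5800

3.5800


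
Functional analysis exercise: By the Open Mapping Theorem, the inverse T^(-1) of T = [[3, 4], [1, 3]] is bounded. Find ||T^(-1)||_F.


det(T) = 3*3 - 4*1 = 5
T^(-1) = (1/5) * [[3, -4], [-1, 3]] = [[0.6000, -0.8000], [-0.2000, 0.6000]]
||T^(-1)||_F^2 = 0.6000^2 + (-0.8000)^2 + (-0.2000)^2 + 0.6000^2 = 1.4000
||T^(-1)||_F = sqrt(1.4000) = 1.1832

1.1832


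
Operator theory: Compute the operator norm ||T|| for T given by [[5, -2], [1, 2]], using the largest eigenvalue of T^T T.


A^T A = [[26, -8], [-8, 8]]
trace(A^T A) = 34, det(A^T A) = 144
discriminant = 34^2 - 4*144 = 580
Largest eigenvalue of A^T A = (trace + sqrt(disc))/2 = 29.0416
||T|| = sqrt(29.0416) = 5.3890

5.3890


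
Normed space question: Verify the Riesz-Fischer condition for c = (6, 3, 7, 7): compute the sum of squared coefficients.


sum |c_n|^2 = 6^2 + 3^2 + 7^2 + 7^2
= 36 + 9 + 49 + 49
= 143

143


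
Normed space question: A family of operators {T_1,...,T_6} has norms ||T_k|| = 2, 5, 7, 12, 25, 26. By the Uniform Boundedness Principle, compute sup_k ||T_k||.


By the Uniform Boundedness Principle, the supremum of norms is finite.
sup_k ||T_k|| = max(2, 5, 7, 12, 25, 26) = 26

26


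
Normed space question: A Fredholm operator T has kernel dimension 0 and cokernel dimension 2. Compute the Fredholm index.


The Fredholm index is defined as ind(T) = dim(ker T) - dim(coker T)
= 0 - 2
= -2

-2


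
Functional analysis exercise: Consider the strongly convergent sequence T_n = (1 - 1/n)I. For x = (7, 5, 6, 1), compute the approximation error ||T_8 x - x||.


T_8 x - x = (1 - 1/8)x - x = -x/8
||x|| = sqrt(111) = 10.5357
||T_8 x - x|| = ||x||/8 = 10.5357/8 = 1.3170

1.3170


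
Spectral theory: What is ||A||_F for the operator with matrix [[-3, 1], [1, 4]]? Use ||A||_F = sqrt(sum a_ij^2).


||A||_F^2 = sum a_ij^2
= (-3)^2 + 1^2 + 1^2 + 4^2
= 9 + 1 + 1 + 16 = 27
||A||_F = sqrt(27) = 5.1962

5.1962


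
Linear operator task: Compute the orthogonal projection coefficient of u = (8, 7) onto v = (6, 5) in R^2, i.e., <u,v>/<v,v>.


Computing <u,v> = 8*6 + 7*5 = 83
Computing <v,v> = 6^2 + 5^2 = 61
Projection coefficient = 83/61 = 1.3607

1.3607


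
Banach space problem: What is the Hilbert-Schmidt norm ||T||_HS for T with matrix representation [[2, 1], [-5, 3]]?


The Hilbert-Schmidt norm is sqrt(sum of squares of all entries).
Sum of squares = 2^2 + 1^2 + (-5)^2 + 3^2
= 4 + 1 + 25 + 9 = 39
||T||_HS = sqrt(39) = 6.2450

6.2450


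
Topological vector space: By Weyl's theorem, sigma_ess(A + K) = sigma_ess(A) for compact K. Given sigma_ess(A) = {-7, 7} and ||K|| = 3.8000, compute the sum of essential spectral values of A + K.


By Weyl's theorem, the essential spectrum is invariant under compact perturbations.
sigma_ess(A + K) = sigma_ess(A) = {-7, 7}
Sum = -7 + 7 = 0

0


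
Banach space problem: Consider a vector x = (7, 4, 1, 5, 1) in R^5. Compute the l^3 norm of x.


The l^3 norm = (sum |x_i|^3)^(1/3)
Sum of 3th powers = 343 + 64 + 1 + 125 + 1 = 534
||x||_3 = (534)^(1/3) = 8.1130

8.1130


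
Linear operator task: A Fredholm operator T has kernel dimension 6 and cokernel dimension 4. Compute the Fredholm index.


The Fredholm index is defined as ind(T) = dim(ker T) - dim(coker T)
= 6 - 4
= 2

2


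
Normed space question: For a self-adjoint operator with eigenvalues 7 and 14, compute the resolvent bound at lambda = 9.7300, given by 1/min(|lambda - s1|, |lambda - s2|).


dist(9.7300, {7, 14}) = min(|9.7300 - 7|, |9.7300 - 14|)
= min(2.7300, 4.2700) = 2.7300
Resolvent bound = 1/2.7300 = 0.3663

0.3663


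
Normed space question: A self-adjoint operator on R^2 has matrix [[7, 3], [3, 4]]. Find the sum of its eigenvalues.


For a self-adjoint (symmetric) matrix, the eigenvalues are real.
The sum of eigenvalues equals the trace of the matrix.
trace = 7 + 4 = 11

11


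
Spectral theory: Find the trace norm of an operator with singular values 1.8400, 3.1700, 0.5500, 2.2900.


The nuclear norm is the sum of all singular values.
||T||_1 = 1.8400 + 3.1700 + 0.5500 + 2.2900
= 7.8500

7.8500


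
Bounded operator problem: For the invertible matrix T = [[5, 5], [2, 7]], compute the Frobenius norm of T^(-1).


det(T) = 5*7 - 5*2 = 25
T^(-1) = (1/25) * [[7, -5], [-2, 5]] = [[0.2800, -0.2000], [-0.0800, 0.2000]]
||T^(-1)||_F^2 = 0.2800^2 + (-0.2000)^2 + (-0.0800)^2 + 0.2000^2 = 0.1648
||T^(-1)||_F = sqrt(0.1648) = 0.4060

0.4060


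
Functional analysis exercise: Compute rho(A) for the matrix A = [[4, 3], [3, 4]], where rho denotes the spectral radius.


For a 2x2 matrix, eigenvalues satisfy lambda^2 - (trace)*lambda + det = 0
trace = 4 + 4 = 8
det = 4*4 - 3*3 = 7
discriminant = 8^2 - 4*(7) = 36
spectral radius = max |eigenvalue| = 7.0000

7.0000


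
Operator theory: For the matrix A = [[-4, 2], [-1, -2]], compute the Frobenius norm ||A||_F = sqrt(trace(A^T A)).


||A||_F^2 = sum a_ij^2
= (-4)^2 + 2^2 + (-1)^2 + (-2)^2
= 16 + 4 + 1 + 4 = 25
||A||_F = sqrt(25) = 5.0000

5.0000


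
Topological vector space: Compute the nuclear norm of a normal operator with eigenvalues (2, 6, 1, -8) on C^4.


For a normal operator, singular values equal |eigenvalues|.
Trace norm = sum |lambda_i| = 2 + 6 + 1 + 8
= 17

17


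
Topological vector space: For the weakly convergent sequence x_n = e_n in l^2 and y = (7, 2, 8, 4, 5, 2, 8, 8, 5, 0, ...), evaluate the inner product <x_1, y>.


x_1 = e_1 is the standard basis vector with 1 in position 1.
<x_1, y> = y_1 = 7
As n -> infinity, <x_n, y> -> 0, confirming weak convergence of (x_n) to 0.

7


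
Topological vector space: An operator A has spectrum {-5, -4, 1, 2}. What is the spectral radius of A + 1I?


Spectrum of A + 1I = {-4, -3, 2, 3}
Spectral radius = max |lambda| over the shifted spectrum
= max(4, 3, 2, 3) = 4

4


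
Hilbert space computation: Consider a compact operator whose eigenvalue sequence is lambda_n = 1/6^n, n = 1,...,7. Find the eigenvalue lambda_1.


The eigenvalue formula gives lambda_1 = 1/6^1
= 1/6
= 0.1667

0.1667


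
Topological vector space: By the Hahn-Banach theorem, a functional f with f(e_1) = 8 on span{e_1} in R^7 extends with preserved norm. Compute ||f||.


The norm of f is given by ||f|| = sup_{||x||=1} |f(x)|.
On span{e_1}, ||e_1|| = 1, so ||f|| = |f(e_1)| / ||e_1||
= |8| / 1 = 8.0000

8.0000


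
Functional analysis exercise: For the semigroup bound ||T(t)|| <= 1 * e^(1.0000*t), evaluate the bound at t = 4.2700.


||T(4.2700)|| <= 1 * exp(1.0000 * 4.2700)
= 1 * exp(4.2700)
= 1 * 71.5216
= 71.5216

71.5216


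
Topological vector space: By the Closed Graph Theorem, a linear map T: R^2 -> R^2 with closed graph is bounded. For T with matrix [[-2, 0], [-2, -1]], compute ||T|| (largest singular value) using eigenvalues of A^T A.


A^T A = [[8, 2], [2, 1]]
trace(A^T A) = 9, det(A^T A) = 4
discriminant = 9^2 - 4*4 = 65
Largest eigenvalue of A^T A = (trace + sqrt(disc))/2 = 8.5311
||T|| = sqrt(8.5311) = 2.9208

2.9208


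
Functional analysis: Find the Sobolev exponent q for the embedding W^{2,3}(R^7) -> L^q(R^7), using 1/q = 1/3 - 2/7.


Using the Sobolev embedding formula: 1/q = 1/p - k/n
1/q = 1/3 - 2/7 = 1/21
q = 1/(1/21) = 21

21.0000


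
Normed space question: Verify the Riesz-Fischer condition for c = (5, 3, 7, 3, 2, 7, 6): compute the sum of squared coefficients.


sum |c_n|^2 = 5^2 + 3^2 + 7^2 + 3^2 + 2^2 + 7^2 + 6^2
= 25 + 9 + 49 + 9 + 4 + 49 + 36
= 181

181


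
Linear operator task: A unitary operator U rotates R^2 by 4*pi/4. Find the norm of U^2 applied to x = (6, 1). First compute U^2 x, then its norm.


U is a rotation by theta = 4*pi/4
U^2 = rotation by 2*theta = 8*pi/4 = 0*pi/4 (mod 2*pi)
cos(0*pi/4) = 1.0000, sin(0*pi/4) = 0.0000
U^2 x = (1.0000 * 6 - 0.0000 * 1, 0.0000 * 6 + 1.0000 * 1)
= (6.0000, 1.0000)
||U^2 x|| = sqrt(6.0000^2 + 1.0000^2) = sqrt(37.0000) = 6.0828

6.0828


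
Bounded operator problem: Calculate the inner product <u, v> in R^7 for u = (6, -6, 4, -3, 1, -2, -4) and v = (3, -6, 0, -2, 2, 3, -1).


Computing the standard inner product <u, v> = sum u_i * v_i
= 6*3 + -6*-6 + 4*0 + -3*-2 + 1*2 + -2*3 + -4*-1
= 18 + 36 + 0 + 6 + 2 + -6 + 4
= 60

60


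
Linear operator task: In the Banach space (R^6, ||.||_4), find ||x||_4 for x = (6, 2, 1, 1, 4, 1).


The l^4 norm = (sum |x_i|^4)^(1/4)
Sum of 4th powers = 1296 + 16 + 1 + 1 + 256 + 1 = 1571
||x||_4 = (1571)^(1/4) = 6.2957

6.2957


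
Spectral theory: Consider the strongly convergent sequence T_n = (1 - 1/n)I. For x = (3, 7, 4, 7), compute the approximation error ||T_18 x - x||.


T_18 x - x = (1 - 1/18)x - x = -x/18
||x|| = sqrt(123) = 11.0905
||T_18 x - x|| = ||x||/18 = 11.0905/18 = 0.6161

0.6161


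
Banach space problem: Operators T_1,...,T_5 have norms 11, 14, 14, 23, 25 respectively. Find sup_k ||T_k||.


By the Uniform Boundedness Principle, the supremum of norms is finite.
sup_k ||T_k|| = max(11, 14, 14, 23, 25) = 25

25


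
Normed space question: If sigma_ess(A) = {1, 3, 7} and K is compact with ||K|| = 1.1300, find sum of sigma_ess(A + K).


By Weyl's theorem, the essential spectrum is invariant under compact perturbations.
sigma_ess(A + K) = sigma_ess(A) = {1, 3, 7}
Sum = 1 + 3 + 7 = 11

11


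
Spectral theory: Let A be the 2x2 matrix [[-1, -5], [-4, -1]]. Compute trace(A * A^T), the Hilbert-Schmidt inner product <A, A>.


trace(A * A^T) = sum of squares of all entries
= (-1)^2 + (-5)^2 + (-4)^2 + (-1)^2
= 1 + 25 + 16 + 1
= 43

43


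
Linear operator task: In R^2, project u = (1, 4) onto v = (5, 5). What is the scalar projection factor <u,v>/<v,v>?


Computing <u,v> = 1*5 + 4*5 = 25
Computing <v,v> = 5^2 + 5^2 = 50
Projection coefficient = 25/50 = 0.5000

0.5000


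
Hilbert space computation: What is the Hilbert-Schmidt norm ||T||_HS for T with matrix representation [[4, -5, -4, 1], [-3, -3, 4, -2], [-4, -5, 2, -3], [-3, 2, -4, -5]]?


The Hilbert-Schmidt norm is sqrt(sum of squares of all entries).
Sum of squares = 4^2 + (-5)^2 + (-4)^2 + 1^2 + (-3)^2 + (-3)^2 + 4^2 + (-2)^2 + (-4)^2 + (-5)^2 + 2^2 + (-3)^2 + (-3)^2 + 2^2 + (-4)^2 + (-5)^2
= 16 + 25 + 16 + 1 + 9 + 9 + 16 + 4 + 16 + 25 + 4 + 9 + 9 + 4 + 16 + 25 = 204
||T||_HS = sqrt(204) = 14.2829

14.2829


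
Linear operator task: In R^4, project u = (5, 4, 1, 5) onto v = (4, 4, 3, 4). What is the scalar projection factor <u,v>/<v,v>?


Computing <u,v> = 5*4 + 4*4 + 1*3 + 5*4 = 59
Computing <v,v> = 4^2 + 4^2 + 3^2 + 4^2 = 57
Projection coefficient = 59/57 = 1.0351

1.0351


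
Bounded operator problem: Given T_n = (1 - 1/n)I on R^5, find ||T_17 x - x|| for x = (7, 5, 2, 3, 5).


T_17 x - x = (1 - 1/17)x - x = -x/17
||x|| = sqrt(112) = 10.5830
||T_17 x - x|| = ||x||/17 = 10.5830/17 = 0.6225

0.6225


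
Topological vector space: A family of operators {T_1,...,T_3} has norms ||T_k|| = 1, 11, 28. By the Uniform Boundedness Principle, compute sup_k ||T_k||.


By the Uniform Boundedness Principle, the supremum of norms is finite.
sup_k ||T_k|| = max(1, 11, 28) = 28

28


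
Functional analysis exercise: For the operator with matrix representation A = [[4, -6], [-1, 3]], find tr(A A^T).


trace(A * A^T) = sum of squares of all entries
= 4^2 + (-6)^2 + (-1)^2 + 3^2
= 16 + 36 + 1 + 9
= 62

62


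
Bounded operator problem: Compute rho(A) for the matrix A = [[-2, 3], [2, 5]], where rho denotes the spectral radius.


For a 2x2 matrix, eigenvalues satisfy lambda^2 - (trace)*lambda + det = 0
trace = -2 + 5 = 3
det = -2*5 - 3*2 = -16
discriminant = 3^2 - 4*(-16) = 73
spectral radius = max |eigenvalue| = 5.7720

5.7720


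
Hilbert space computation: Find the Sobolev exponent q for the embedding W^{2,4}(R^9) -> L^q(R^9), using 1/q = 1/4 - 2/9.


Using the Sobolev embedding formula: 1/q = 1/p - k/n
1/q = 1/4 - 2/9 = 1/36
q = 1/(1/36) = 36

36.0000


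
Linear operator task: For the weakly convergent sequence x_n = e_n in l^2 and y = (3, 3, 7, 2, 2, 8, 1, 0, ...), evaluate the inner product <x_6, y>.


x_6 = e_6 is the standard basis vector with 1 in position 6.
<x_6, y> = y_6 = 8
As n -> infinity, <x_n, y> -> 0, confirming weak convergence of (x_n) to 0.

8


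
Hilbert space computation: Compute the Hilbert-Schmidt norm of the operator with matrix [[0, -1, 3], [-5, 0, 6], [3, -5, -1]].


The Hilbert-Schmidt norm is sqrt(sum of squares of all entries).
Sum of squares = 0^2 + (-1)^2 + 3^2 + (-5)^2 + 0^2 + 6^2 + 3^2 + (-5)^2 + (-1)^2
= 0 + 1 + 9 + 25 + 0 + 36 + 9 + 25 + 1 = 106
||T||_HS = sqrt(106) = 10.2956

10.2956


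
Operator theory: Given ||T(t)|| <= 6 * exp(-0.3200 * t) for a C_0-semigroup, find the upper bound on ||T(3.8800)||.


||T(3.8800)|| <= 6 * exp(-0.3200 * 3.8800)
= 6 * exp(-1.2416)
= 6 * 0.2889
= 1.7335

1.7335


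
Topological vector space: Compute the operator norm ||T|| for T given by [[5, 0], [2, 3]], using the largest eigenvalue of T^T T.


A^T A = [[29, 6], [6, 9]]
trace(A^T A) = 38, det(A^T A) = 225
discriminant = 38^2 - 4*225 = 544
Largest eigenvalue of A^T A = (trace + sqrt(disc))/2 = 30.6619
||T|| = sqrt(30.6619) = 5.5373

5.5373


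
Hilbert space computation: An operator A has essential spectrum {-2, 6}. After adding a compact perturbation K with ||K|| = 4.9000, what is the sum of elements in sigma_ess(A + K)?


By Weyl's theorem, the essential spectrum is invariant under compact perturbations.
sigma_ess(A + K) = sigma_ess(A) = {-2, 6}
Sum = -2 + 6 = 4

4


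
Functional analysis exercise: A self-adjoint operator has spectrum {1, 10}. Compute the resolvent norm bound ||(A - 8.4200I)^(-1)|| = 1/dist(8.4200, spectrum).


dist(8.4200, {1, 10}) = min(|8.4200 - 1|, |8.4200 - 10|)
= min(7.4200, 1.5800) = 1.5800
Resolvent bound = 1/1.5800 = 0.6329

0.6329


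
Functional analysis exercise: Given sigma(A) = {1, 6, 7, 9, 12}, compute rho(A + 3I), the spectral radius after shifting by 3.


Spectrum of A + 3I = {4, 9, 10, 12, 15}
Spectral radius = max |lambda| over the shifted spectrum
= max(4, 9, 10, 12, 15) = 15

15


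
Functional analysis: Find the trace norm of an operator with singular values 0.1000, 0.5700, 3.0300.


The nuclear norm is the sum of all singular values.
||T||_1 = 0.1000 + 0.5700 + 3.0300
= 3.7000

3.7000


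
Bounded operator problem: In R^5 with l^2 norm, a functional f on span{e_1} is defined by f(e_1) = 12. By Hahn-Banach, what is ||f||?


The norm of f is given by ||f|| = sup_{||x||=1} |f(x)|.
On span{e_1}, ||e_1|| = 1, so ||f|| = |f(e_1)| / ||e_1||
= |12| / 1 = 12.0000

12.0000


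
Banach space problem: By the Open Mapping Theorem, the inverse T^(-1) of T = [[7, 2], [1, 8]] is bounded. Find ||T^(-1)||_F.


det(T) = 7*8 - 2*1 = 54
T^(-1) = (1/54) * [[8, -2], [-1, 7]] = [[0.1481, -0.0370], [-0.0185, 0.1296]]
||T^(-1)||_F^2 = 0.1481^2 + (-0.0370)^2 + (-0.0185)^2 + 0.1296^2 = 0.0405
||T^(-1)||_F = sqrt(0.0405) = 0.2012

0.2012


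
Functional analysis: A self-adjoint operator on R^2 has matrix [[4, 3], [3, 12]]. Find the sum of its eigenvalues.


For a self-adjoint (symmetric) matrix, the eigenvalues are real.
The sum of eigenvalues equals the trace of the matrix.
trace = 4 + 12 = 16

16


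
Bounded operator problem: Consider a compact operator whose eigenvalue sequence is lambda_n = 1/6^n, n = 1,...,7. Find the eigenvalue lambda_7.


The eigenvalue formula gives lambda_7 = 1/6^7
= 1/279936
= 3.5722e-06

3.5722e-06


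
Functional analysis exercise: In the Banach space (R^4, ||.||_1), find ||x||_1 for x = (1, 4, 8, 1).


The l^1 norm equals the sum of absolute values of all components.
||x||_1 = 1 + 4 + 8 + 1
= 14

14.0000


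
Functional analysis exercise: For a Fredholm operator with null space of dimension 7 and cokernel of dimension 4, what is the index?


The Fredholm index is defined as ind(T) = dim(ker T) - dim(coker T)
= 7 - 4
= 3

3


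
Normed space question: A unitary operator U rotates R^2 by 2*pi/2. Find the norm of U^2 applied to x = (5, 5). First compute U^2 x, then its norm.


U is a rotation by theta = 2*pi/2
U^2 = rotation by 2*theta = 4*pi/2 = 0*pi/2 (mod 2*pi)
cos(0*pi/2) = 1.0000, sin(0*pi/2) = 0.0000
U^2 x = (1.0000 * 5 - 0.0000 * 5, 0.0000 * 5 + 1.0000 * 5)
= (5.0000, 5.0000)
||U^2 x|| = sqrt(5.0000^2 + 5.0000^2) = sqrt(50.0000) = 7.0711

7.0711


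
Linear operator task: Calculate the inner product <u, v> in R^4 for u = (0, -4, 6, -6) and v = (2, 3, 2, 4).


Computing the standard inner product <u, v> = sum u_i * v_i
= 0*2 + -4*3 + 6*2 + -6*4
= 0 + -12 + 12 + -24
= -24

-24


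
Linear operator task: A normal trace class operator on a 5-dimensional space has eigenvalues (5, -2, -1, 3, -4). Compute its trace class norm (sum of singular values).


For a normal operator, singular values equal |eigenvalues|.
Trace norm = sum |lambda_i| = 5 + 2 + 1 + 3 + 4
= 15

15


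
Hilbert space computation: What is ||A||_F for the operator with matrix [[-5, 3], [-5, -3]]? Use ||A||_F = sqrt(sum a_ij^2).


||A||_F^2 = sum a_ij^2
= (-5)^2 + 3^2 + (-5)^2 + (-3)^2
= 25 + 9 + 25 + 9 = 68
||A||_F = sqrt(68) = 8.2462

8.2462


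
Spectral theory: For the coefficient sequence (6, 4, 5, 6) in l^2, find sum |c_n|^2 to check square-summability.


sum |c_n|^2 = 6^2 + 4^2 + 5^2 + 6^2
= 36 + 16 + 25 + 36
= 113

113


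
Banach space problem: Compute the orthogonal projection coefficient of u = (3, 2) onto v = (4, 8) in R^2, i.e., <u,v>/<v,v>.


Computing <u,v> = 3*4 + 2*8 = 28
Computing <v,v> = 4^2 + 8^2 = 80
Projection coefficient = 28/80 = 0.3500

0.3500
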